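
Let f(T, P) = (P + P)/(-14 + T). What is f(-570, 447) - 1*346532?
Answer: -101187791/292 ≈ -3.4653e+5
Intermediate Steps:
f(T, P) = 2*P/(-14 + T) (f(T, P) = (2*P)/(-14 + T) = 2*P/(-14 + T))
f(-570, 447) - 1*346532 = 2*447/(-14 - 570) - 1*346532 = 2*447/(-584) - 346532 = 2*447*(-1/584) - 346532 = -447/292 - 346532 = -101187791/292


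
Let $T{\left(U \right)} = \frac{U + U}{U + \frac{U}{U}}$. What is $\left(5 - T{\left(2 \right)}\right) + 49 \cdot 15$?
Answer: $\frac{2216}{3} \approx 738.67$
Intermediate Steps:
$T{\left(U \right)} = \frac{2 U}{1 + U}$ ($T{\left(U \right)} = \frac{2 U}{U + 1} = \frac{2 U}{1 + U}$)
$\left(5 - T{\left(2 \right)}\right) + 49 \cdot 15 = \left(5 - 2 \cdot 2 \frac{1}{1 + 2}\right) + 49 \cdot 15 = \left(5 - 2 \cdot 2 \cdot \frac{1}{3}\right) + 735 = \left(5 - \frac{4}{3}\right) + 735 = \frac{11}{3} + 735 = \frac{2216}{3}$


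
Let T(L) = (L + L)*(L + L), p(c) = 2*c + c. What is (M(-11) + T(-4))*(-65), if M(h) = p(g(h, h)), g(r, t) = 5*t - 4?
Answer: 7345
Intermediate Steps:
g(r, t) = -4 + 5*t
p(c) = 3*c
T(L) = 4*L**2 (T(L) = (2*L)*(2*L) = 4*L**2)
M(h) = -12 + 15*h (M(h) = 3*(-4 + 5*h) = -12 + 15*h)
(M(-11) + T(-4))*(-65) = ((-12 + 15*(-11)) + 4*(-4)**2)*(-65) = ((-12 - 165) + 4*16)*(-65) = (-177 + 64)*(-65) = -113*(-65) = 7345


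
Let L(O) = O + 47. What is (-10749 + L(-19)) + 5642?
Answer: -5079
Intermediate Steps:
L(O) = 47 + O
(-10749 + L(-19)) + 5642 = (-10749 + (47 - 19)) + 5642 = (-10749 + 28) + 5642 = -10721 + 5642 = -5079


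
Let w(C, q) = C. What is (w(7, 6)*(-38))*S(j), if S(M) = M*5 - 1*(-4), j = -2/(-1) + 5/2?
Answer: -7049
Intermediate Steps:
j = 9/2 (j = -2*(-1) + 5*(1/2) = 2 + 5/2 = 9/2 ≈ 4.5000)
S(M) = 4 + 5*M (S(M) = 5*M + 4 = 4 + 5*M)
(w(7, 6)*(-38))*S(j) = (7*(-38))*(4 + 5*(9/2)) = -266*(4 + 45/2) = -266*53/2 = -7049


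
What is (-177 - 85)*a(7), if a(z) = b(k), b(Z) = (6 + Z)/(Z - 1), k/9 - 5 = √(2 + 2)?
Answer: -9039/31 ≈ -291.58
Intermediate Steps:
k = 63 (k = 45 + 9*√(2 + 2) = 45 + 9*√4 = 45 + 9*2 = 45 + 18 = 63)
b(Z) = (6 + Z)/(-1 + Z)
a(z) = 69/62 (a(z) = (6 + 63)/(-1 + 63) = 69/62)
(-177 - 85)*a(7) = (-177 - 85)*(69/62) = -262*69/62 = -9039/31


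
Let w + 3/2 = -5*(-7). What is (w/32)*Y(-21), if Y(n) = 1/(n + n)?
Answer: -67/2688 ≈ -0.024926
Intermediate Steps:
Y(n) = 1/(2*n)
w = 67/2 (w = -3/2 - 5*(-7) = -3/2 + 35 = 67/2 ≈ 33.500)
(w/32)*Y(-21) = ((67/2)/32)*((½)/(-21)) = ((67/2)*(1/32))*((½)*(-1/21)) = (67/64)*(-1/42) = -67/2688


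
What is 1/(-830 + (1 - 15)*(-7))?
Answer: -1/732 ≈ -0.0013661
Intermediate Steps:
1/(-830 + (1 - 15)*(-7)) = 1/(-830 - 14*(-7)) = 1/(-830 + 98) = 1/(-732) = -1/732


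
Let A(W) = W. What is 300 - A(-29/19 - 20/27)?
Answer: 155063/513 ≈ 302.27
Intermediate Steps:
300 - A(-29/19 - 20/27) = 300 - (-29/19 - 20/27) = 300 - 1*(-1163/513) = 300 + 1163/513 = 155063/513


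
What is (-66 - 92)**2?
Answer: 24964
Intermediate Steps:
(-66 - 92)**2 = (-158)**2 = 24964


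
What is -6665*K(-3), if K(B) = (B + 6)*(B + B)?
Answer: 119970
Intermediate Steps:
K(B) = 2*B*(6 + B) (K(B) = (6 + B)*(2*B) = 2*B*(6 + B))
-6665*K(-3) = -13330*(-3)*(6 - 3) = -13330*(-3)*3 = -6665*(-18) = 119970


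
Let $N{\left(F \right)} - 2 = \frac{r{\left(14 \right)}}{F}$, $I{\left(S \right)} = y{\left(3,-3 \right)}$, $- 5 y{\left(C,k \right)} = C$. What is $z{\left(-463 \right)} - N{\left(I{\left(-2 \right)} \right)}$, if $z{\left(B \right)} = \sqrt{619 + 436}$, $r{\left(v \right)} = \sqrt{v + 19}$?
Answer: $-2 + \sqrt{1055} + \frac{5 \sqrt{33}}{3} \approx 40.055$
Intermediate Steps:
$y{\left(C,k \right)} = - \frac{C}{5}$
$r{\left(v \right)} = \sqrt{19 + v}$
$z{\left(B \right)} = \sqrt{1055}$
$I{\left(S \right)} = - \frac{3}{5}$ ($I{\left(S \right)} = \left(- \frac{1}{5}\right) 3 = - \frac{3}{5}$)
$N{\left(F \right)} = 2 + \frac{\sqrt{33}}{F}$ ($N{\left(F \right)} = 2 + \frac{\sqrt{19 + 14}}{F} = 2 + \frac{\sqrt{33}}{F}$)
$z{\left(-463 \right)} - N{\left(I{\left(-2 \right)} \right)} = \sqrt{1055} - \left(2 + \frac{\sqrt{33}}{- \frac{3}{5}}\right) = \sqrt{1055} - \left(2 + \sqrt{33} \left(- \frac{5}{3}\right)\right) = \sqrt{1055} - \left(2 - \frac{5 \sqrt{33}}{3}\right) = -2 + \sqrt{1055} + \frac{5 \sqrt{33}}{3}$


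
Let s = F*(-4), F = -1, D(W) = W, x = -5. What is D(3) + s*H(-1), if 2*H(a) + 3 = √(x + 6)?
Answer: -1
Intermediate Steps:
H(a) = -1 (H(a) = -3/2 + √(-5 + 6)/2 = -3/2 + √1/2 = -3/2 + (½)*1 = -3/2 + ½ = -1)
s = 4 (s = -1*(-4) = 4)
D(3) + s*H(-1) = 3 + 4*(-1) = 3 - 4 = -1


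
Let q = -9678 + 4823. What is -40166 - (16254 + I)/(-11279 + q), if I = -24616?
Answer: -324023303/8067 ≈ -40167.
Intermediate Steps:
q = -4855
-40166 - (16254 + I)/(-11279 + q) = -40166 - (16254 - 24616)/(-11279 - 4855) = -40166 - (-8362)/(-16134) = -40166 - (-8362)*(-1)/16134 = -40166 - 1*4181/8067 = -40166 - 4181/8067 = -324023303/8067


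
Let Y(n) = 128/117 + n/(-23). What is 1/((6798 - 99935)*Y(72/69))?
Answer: -61893/6044963848 ≈ -1.0239e-5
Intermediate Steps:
Y(n) = 128/117 - n/23 (Y(n) = 128*(1/117) + n*(-1/23) = 128/117 - n/23)
1/((6798 - 99935)*Y(72/69)) = 1/((6798 - 99935)*(128/117 - 72/(23*69))) = 1/((-93137)*(128/117 - 72/(23*69))) = -1/(93137*(128/117 - 1/23*24/23)) = -1/(93137*(128/117 - 24/529)) = -1/(93137*64904/61893) = -1/93137*61893/64904 = -61893/6044963848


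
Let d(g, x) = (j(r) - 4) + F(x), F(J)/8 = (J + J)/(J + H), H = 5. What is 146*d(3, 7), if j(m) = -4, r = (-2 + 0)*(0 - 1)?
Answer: 584/3 ≈ 194.67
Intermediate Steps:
r = 2 (r = -2*(-1) = 2)
F(J) = 16*J/(5 + J) (F(J) = 8*((J + J)/(J + 5)) = 8*((2*J)/(5 + J)) = 8*(2*J/(5 + J)) = 16*J/(5 + J))
d(g, x) = -8 + 16*x/(5 + x) (d(g, x) = (-4 - 4) + 16*x/(5 + x) = -8 + 16*x/(5 + x))
146*d(3, 7) = 146*(8*(-5 + 7)/(5 + 7)) = 146*(8*2/12) = 146*(8*(1/12)*2) = 146*(4/3) = 584/3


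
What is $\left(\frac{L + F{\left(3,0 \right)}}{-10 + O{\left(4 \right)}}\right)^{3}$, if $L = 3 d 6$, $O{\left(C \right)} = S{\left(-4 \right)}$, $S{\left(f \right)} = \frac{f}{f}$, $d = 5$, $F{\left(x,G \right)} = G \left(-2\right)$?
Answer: $-1000$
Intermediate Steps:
$F{\left(x,G \right)} = - 2 G$
$S{\left(f \right)} = 1$
$O{\left(C \right)} = 1$
$L = 90$ ($L = 3 \cdot 5 \cdot 6 = 15 \cdot 6 = 90$)
$\left(\frac{L + F{\left(3,0 \right)}}{-10 + O{\left(4 \right)}}\right)^{3} = \left(\frac{90 - 0}{-10 + 1}\right)^{3} = \left(\frac{90 + 0}{-9}\right)^{3} = \left(90 \left(- \frac{1}{9}\right)\right)^{3} = \left(-10\right)^{3} = -1000$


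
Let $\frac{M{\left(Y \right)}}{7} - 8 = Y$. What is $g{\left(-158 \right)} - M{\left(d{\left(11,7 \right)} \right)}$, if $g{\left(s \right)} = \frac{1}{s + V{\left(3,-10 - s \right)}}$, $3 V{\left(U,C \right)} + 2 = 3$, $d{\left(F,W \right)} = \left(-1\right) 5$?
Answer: $- \frac{9936}{473} \approx -21.006$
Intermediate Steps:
$d{\left(F,W \right)} = -5$
$M{\left(Y \right)} = 56 + 7 Y$
$V{\left(U,C \right)} = \frac{1}{3}$ ($V{\left(U,C \right)} = - \frac{2}{3} + \frac{1}{3} \cdot 3 = - \frac{2}{3} + 1 = \frac{1}{3}$)
$g{\left(s \right)} = \frac{1}{\frac{1}{3} + s}$ ($g{\left(s \right)} = \frac{1}{s + \frac{1}{3}} = \frac{1}{\frac{1}{3} + s}$)
$g{\left(-158 \right)} - M{\left(d{\left(11,7 \right)} \right)} = \frac{3}{1 + 3 \left(-158\right)} - \left(56 + 7 \left(-5\right)\right) = \frac{3}{1 - 474} - \left(56 - 35\right) = \frac{3}{-473} - 21 = 3 \left(- \frac{1}{473}\right) - 21 = - \frac{3}{473} - 21 = - \frac{9936}{473}$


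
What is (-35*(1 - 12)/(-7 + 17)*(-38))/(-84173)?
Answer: 1463/84173 ≈ 0.017381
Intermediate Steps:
(-35*(1 - 12)/(-7 + 17)*(-38))/(-84173) = (-(-385)/10*(-38))*(-1/84173) = (-35*(-11/10)*(-38))*(-1/84173) = ((77/2)*(-38))*(-1/84173) = -1463*(-1/84173) = 1463/84173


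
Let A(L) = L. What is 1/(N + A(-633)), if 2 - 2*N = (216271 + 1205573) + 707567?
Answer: -2/2130675 ≈ -9.3867e-7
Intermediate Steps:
N = -2129409/2 (N = 1 - ((216271 + 1205573) + 707567)/2 = 1 - (1421844 + 707567)/2 = 1 - ½*2129411 = 1 - 2129411/2 = -2129409/2 ≈ -1.0647e+6)
1/(N + A(-633)) = 1/(-2129409/2 - 633) = 1/(-2130675/2) = -2/2130675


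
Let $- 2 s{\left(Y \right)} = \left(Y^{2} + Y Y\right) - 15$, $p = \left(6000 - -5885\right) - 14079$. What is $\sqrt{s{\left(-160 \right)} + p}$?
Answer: $\frac{i \sqrt{111146}}{2} \approx 166.69 i$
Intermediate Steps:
$p = -2194$ ($p = \left(6000 + 5885\right) - 14079 = 11885 - 14079 = -2194$)
$s{\left(Y \right)} = \frac{15}{2} - Y^{2}$ ($s{\left(Y \right)} = - \frac{\left(Y^{2} + Y Y\right) - 15}{2} = - \frac{\left(Y^{2} + Y^{2}\right) - 15}{2} = - \frac{2 Y^{2} - 15}{2} = - \frac{-15 + 2 Y^{2}}{2} = \frac{15}{2} - Y^{2}$)
$\sqrt{s{\left(-160 \right)} + p} = \sqrt{\left(\frac{15}{2} - \left(-160\right)^{2}\right) - 2194} = \sqrt{\left(\frac{15}{2} - 25600\right) - 2194} = \sqrt{- \frac{51185}{2} - 2194} = \sqrt{- \frac{55573}{2}} = \frac{i \sqrt{111146}}{2}$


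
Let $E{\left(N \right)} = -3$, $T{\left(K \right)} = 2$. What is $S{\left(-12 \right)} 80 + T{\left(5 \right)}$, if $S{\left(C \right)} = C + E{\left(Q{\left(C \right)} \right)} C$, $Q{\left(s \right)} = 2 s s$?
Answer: $1922$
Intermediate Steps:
$Q{\left(s \right)} = 2 s^{2}$
$S{\left(C \right)} = - 2 C$ ($S{\left(C \right)} = C - 3 C = - 2 C$)
$S{\left(-12 \right)} 80 + T{\left(5 \right)} = \left(-2\right) \left(-12\right) 80 + 2 = 24 \cdot 80 + 2 = 1920 + 2 = 1922$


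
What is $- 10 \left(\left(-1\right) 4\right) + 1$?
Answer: $41$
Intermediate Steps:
$- 10 \left(\left(-1\right) 4\right) + 1 = \left(-10\right) \left(-4\right) + 1 = 40 + 1 = 41$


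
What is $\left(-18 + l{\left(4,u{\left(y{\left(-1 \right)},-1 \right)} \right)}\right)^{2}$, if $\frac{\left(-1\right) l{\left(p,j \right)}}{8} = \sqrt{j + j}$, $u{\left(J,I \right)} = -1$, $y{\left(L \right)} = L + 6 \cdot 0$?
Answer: $196 + 288 i \sqrt{2} \approx 196.0 + 407.29 i$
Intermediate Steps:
$y{\left(L \right)} = L$ ($y{\left(L \right)} = L + 0 = L$)
$l{\left(p,j \right)} = - 8 \sqrt{2} \sqrt{j}$ ($l{\left(p,j \right)} = - 8 \sqrt{j + j} = - 8 \sqrt{2 j} = - 8 \sqrt{2} \sqrt{j}$)
$\left(-18 + l{\left(4,u{\left(y{\left(-1 \right)},-1 \right)} \right)}\right)^{2} = \left(-18 - 8 \sqrt{2} \sqrt{-1}\right)^{2} = \left(-18 - 8 \sqrt{2} i\right)^{2} = \left(-18 - 8 i \sqrt{2}\right)^{2}$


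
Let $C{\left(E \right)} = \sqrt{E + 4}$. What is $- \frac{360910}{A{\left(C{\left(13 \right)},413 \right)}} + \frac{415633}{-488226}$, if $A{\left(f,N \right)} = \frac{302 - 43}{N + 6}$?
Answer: $- \frac{73830273180487}{126450534} \approx -5.8387 \cdot 10^{5}$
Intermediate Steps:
$C{\left(E \right)} = \sqrt{4 + E}$
$A{\left(f,N \right)} = \frac{259}{6 + N}$
$- \frac{360910}{A{\left(C{\left(13 \right)},413 \right)}} + \frac{415633}{-488226} = - \frac{360910}{259 \frac{1}{6 + 413}} + \frac{415633}{-488226} = - \frac{360910}{259 \cdot \frac{1}{419}} + 415633 \left(- \frac{1}{488226}\right) = - \frac{360910}{259 \cdot \frac{1}{419}} - \frac{415633}{488226} = - \frac{360910}{\frac{259}{419}} - \frac{415633}{488226} = \left(-360910\right) \frac{419}{259} - \frac{415633}{488226} = - \frac{151221290}{259} - \frac{415633}{488226} = - \frac{73830273180487}{126450534}$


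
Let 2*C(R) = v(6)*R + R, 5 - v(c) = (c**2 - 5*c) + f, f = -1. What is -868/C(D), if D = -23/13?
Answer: 22568/23 ≈ 981.22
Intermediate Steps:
v(c) = 6 - c**2 + 5*c (v(c) = 5 - ((c**2 - 5*c) - 1) = 5 - (-1 + c**2 - 5*c) = 5 + (1 - c**2 + 5*c) = 6 - c**2 + 5*c)
D = -23/13 (D = -23*1/13 = -23/13 ≈ -1.7692)
C(R) = R/2 (C(R) = ((6 - 1*6**2 + 5*6)*R + R)/2 = ((6 - 1*36 + 30)*R + R)/2 = ((6 - 36 + 30)*R + R)/2 = (0*R + R)/2 = (0 + R)/2 = R/2)
-868/C(D) = -868/((1/2)*(-23/13)) = -868/(-23/26) = -868*(-26/23) = 22568/23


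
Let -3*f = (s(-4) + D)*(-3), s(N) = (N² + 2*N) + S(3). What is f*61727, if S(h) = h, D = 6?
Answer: 1049359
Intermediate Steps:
s(N) = 3 + N² + 2*N (s(N) = (N² + 2*N) + 3 = 3 + N² + 2*N)
f = 17 (f = -((3 + (-4)² + 2*(-4)) + 6)*(-3)/3 = -((3 + 16 - 8) + 6)*(-3)/3 = -(11 + 6)*(-3)/3 = -17*(-3)/3 = -⅓*(-51) = 17)
f*61727 = 17*61727 = 1049359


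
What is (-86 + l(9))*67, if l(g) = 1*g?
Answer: -5159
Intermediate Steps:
l(g) = g
(-86 + l(9))*67 = (-86 + 9)*67 = -77*67 = -5159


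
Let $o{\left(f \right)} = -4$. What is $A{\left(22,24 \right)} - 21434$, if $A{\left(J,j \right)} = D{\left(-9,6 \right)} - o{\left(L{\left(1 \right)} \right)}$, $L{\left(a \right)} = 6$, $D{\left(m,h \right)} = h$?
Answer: $-21424$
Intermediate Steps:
$A{\left(J,j \right)} = 10$ ($A{\left(J,j \right)} = 6 - -4 = 6 + 4 = 10$)
$A{\left(22,24 \right)} - 21434 = 10 - 21434 = -21424$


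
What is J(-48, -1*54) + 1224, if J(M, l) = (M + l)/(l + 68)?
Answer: 8517/7 ≈ 1216.7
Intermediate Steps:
J(M, l) = (M + l)/(68 + l)
J(-48, -1*54) + 1224 = (-48 - 1*54)/(68 - 1*54) + 1224 = (-48 - 54)/(68 - 54) + 1224 = -102/14 + 1224 = (1/14)*(-102) + 1224 = -51/7 + 1224 = 8517/7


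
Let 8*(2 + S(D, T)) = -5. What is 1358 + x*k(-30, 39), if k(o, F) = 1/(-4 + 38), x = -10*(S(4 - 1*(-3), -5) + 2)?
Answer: 184713/136 ≈ 1358.2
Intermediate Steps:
S(D, T) = -21/8 (S(D, T) = -2 + (⅛)*(-5) = -2 - 5/8 = -21/8)
x = 25/4 (x = -10*(-21/8 + 2) = -10*(-5/8) = 25/4 ≈ 6.2500)
k(o, F) = 1/34
1358 + x*k(-30, 39) = 1358 + (25/4)*(1/34) = 1358 + 25/136 = 184713/136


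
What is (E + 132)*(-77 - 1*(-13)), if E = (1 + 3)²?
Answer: -9472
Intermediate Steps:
E = 16 (E = 4² = 16)
(E + 132)*(-77 - 1*(-13)) = (16 + 132)*(-77 - 1*(-13)) = 148*(-77 + 13) = 148*(-64) = -9472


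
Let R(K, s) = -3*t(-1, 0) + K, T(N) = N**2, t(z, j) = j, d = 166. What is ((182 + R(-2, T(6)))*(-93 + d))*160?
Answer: 2102400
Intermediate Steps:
R(K, s) = K (R(K, s) = -3*0 + K = 0 + K = K)
((182 + R(-2, T(6)))*(-93 + d))*160 = ((182 - 2)*(-93 + 166))*160 = (180*73)*160 = 13140*160 = 2102400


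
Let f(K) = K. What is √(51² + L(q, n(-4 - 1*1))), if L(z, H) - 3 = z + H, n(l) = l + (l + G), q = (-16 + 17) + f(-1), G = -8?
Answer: √2586 ≈ 50.853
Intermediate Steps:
q = 0 (q = (-16 + 17) - 1 = 1 - 1 = 0)
n(l) = -8 + 2*l (n(l) = l + (l - 8) = l + (-8 + l) = -8 + 2*l)
L(z, H) = 3 + H + z (L(z, H) = 3 + (z + H) = 3 + (H + z) = 3 + H + z)
√(51² + L(q, n(-4 - 1*1))) = √(51² + (3 + (-8 + 2*(-4 - 1*1)) + 0)) = √(2601 + (3 + (-8 + 2*(-4 - 1)) + 0)) = √(2601 + (3 + (-8 + 2*(-5)) + 0)) = √(2601 + (3 + (-8 - 10) + 0)) = √(2601 + (3 - 18 + 0)) = √(2601 - 15) = √2586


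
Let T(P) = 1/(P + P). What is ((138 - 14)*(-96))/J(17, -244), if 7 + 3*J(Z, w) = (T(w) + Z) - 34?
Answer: 17427456/11713 ≈ 1487.9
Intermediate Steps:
T(P) = 1/(2*P)
J(Z, w) = -41/3 + Z/3 + 1/(6*w) (J(Z, w) = -7/3 + ((1/(2*w) + Z) - 34)/3 = -7/3 + ((Z + 1/(2*w)) - 34)/3 = -7/3 + (-34 + Z + 1/(2*w))/3 = -7/3 + (-34/3 + Z/3 + 1/(6*w)) = -41/3 + Z/3 + 1/(6*w))
((138 - 14)*(-96))/J(17, -244) = ((138 - 14)*(-96))/(((1/6)*(1 + 2*(-244)*(-41 + 17))/(-244))) = (124*(-96))/(((1/6)*(-1/244)*(1 + 2*(-244)*(-24)))) = -11904*(-1464/(1 + 11712)) = -11904/((1/6)*(-1/244)*11713) = -11904/(-11713/1464) = -11904*(-1464/11713) = 17427456/11713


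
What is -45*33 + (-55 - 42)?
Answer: -1582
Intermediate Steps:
-45*33 + (-55 - 42) = -1485 - 97 = -1582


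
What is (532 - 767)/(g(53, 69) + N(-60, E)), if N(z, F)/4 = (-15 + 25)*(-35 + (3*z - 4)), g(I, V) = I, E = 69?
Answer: 235/8707 ≈ 0.026990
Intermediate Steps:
N(z, F) = -1560 + 120*z (N(z, F) = 4*((-15 + 25)*(-35 + (3*z - 4))) = 4*(10*(-35 + (-4 + 3*z))) = 4*(10*(-39 + 3*z)) = 4*(-390 + 30*z) = -1560 + 120*z)
(532 - 767)/(g(53, 69) + N(-60, E)) = (532 - 767)/(53 + (-1560 + 120*(-60))) = -235/(53 + (-1560 - 7200)) = -235/(53 - 8760) = -235/(-8707) = -235*(-1/8707) = 235/8707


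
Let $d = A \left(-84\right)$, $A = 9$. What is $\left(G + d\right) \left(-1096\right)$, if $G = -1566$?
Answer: $2544912$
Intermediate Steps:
$d = -756$ ($d = 9 \left(-84\right) = -756$)
$\left(G + d\right) \left(-1096\right) = \left(-1566 - 756\right) \left(-1096\right) = \left(-2322\right) \left(-1096\right) = 2544912$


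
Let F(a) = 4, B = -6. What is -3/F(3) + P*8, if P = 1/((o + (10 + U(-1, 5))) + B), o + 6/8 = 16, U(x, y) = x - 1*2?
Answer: -67/260 ≈ -0.25769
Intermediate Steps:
U(x, y) = -2 + x (U(x, y) = x - 2 = -2 + x)
o = 61/4 (o = -¾ + 16 = 61/4 ≈ 15.250)
P = 4/65 (P = 1/((61/4 + (10 + (-2 - 1))) - 6) = 1/((61/4 + (10 - 3)) - 6) = 1/((61/4 + 7) - 6) = 1/(89/4 - 6) = 1/(65/4) = 4/65 ≈ 0.061538)
-3/F(3) + P*8 = -3/4 + (4/65)*8 = -3*¼ + 32/65 = -¾ + 32/65 = -67/260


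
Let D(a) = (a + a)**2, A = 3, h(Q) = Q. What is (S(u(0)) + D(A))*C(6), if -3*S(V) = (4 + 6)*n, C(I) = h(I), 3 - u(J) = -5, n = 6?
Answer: 96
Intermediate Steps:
u(J) = 8 (u(J) = 3 - 1*(-5) = 3 + 5 = 8)
C(I) = I
S(V) = -20 (S(V) = -(4 + 6)*6/3 = -10*6/3 = -1/3*60 = -20)
D(a) = 4*a**2 (D(a) = (2*a)**2 = 4*a**2)
(S(u(0)) + D(A))*C(6) = (-20 + 4*3**2)*6 = (-20 + 4*9)*6 = (-20 + 36)*6 = 16*6 = 96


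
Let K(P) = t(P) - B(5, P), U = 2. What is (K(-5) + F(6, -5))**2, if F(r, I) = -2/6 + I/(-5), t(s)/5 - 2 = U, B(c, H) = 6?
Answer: 1936/9 ≈ 215.11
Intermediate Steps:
t(s) = 20 (t(s) = 10 + 5*2 = 10 + 10 = 20)
F(r, I) = -1/3 - I/5 (F(r, I) = -2*1/6 + I*(-1/5) = -1/3 - I/5)
K(P) = 14 (K(P) = 20 - 1*6 = 20 - 6 = 14)
(K(-5) + F(6, -5))**2 = (14 + (-1/3 - 1/5*(-5)))**2 = (14 + (-1/3 + 1))**2 = (14 + 2/3)**2 = (44/3)**2 = 1936/9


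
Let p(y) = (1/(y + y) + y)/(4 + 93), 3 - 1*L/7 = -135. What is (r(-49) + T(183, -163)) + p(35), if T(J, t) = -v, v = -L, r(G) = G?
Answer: 6228881/6790 ≈ 917.36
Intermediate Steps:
L = 966 (L = 21 - 7*(-135) = 21 + 945 = 966)
v = -966 (v = -1*966 = -966)
p(y) = y/97 + 1/(194*y) (p(y) = (1/(2*y) + y)/97 = (1/(2*y) + y)*(1/97) = (y + 1/(2*y))*(1/97) = y/97 + 1/(194*y))
T(J, t) = 966 (T(J, t) = -1*(-966) = 966)
(r(-49) + T(183, -163)) + p(35) = (-49 + 966) + ((1/97)*35 + (1/194)/35) = 917 + (35/97 + (1/194)*(1/35)) = 917 + (35/97 + 1/6790) = 917 + 2451/6790 = 6228881/6790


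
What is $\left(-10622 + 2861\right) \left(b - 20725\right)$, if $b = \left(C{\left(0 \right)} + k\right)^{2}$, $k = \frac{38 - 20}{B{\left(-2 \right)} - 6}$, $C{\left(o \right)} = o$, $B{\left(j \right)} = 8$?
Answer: $160218084$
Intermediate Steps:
$k = 9$ ($k = \frac{38 - 20}{8 - 6} = \frac{18}{2} = 18 \cdot \frac{1}{2} = 9$)
$b = 81$ ($b = \left(0 + 9\right)^{2} = 9^{2} = 81$)
$\left(-10622 + 2861\right) \left(b - 20725\right) = \left(-10622 + 2861\right) \left(81 - 20725\right) = \left(-7761\right) \left(-20644\right) = 160218084$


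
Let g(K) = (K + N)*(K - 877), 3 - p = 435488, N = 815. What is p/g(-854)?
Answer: -435485/67509 ≈ -6.4508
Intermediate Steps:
p = -435485 (p = 3 - 1*435488 = 3 - 435488 = -435485)
g(K) = (-877 + K)*(815 + K) (g(K) = (K + 815)*(K - 877) = (815 + K)*(-877 + K) = (-877 + K)*(815 + K))
p/g(-854) = -435485/(-714755 + (-854)**2 - 62*(-854)) = -435485/(-714755 + 729316 + 52948) = -435485/67509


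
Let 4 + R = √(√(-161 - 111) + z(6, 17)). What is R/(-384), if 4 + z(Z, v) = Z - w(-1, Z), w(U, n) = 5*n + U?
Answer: 1/96 - √(-27 + 4*I*√17)/384 ≈ 0.0064507 - 0.014101*I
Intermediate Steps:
w(U, n) = U + 5*n
z(Z, v) = -3 - 4*Z (z(Z, v) = -4 + (Z - (-1 + 5*Z)) = -4 + (Z + (1 - 5*Z)) = -4 + (1 - 4*Z) = -3 - 4*Z)
R = -4 + √(-27 + 4*I*√17) (R = -4 + √(√(-161 - 111) + (-3 - 4*6)) = -4 + √(√(-272) + (-3 - 24)) = -4 + √(4*I*√17 - 27) = -4 + √(-27 + 4*I*√17) ≈ -2.4771 + 5.4147*I)
R/(-384) = (-4 + √(-27 + 4*I*√17))/(-384) = (-4 + √(-27 + 4*I*√17))*(-1/384) = 1/96 - √(-27 + 4*I*√17)/384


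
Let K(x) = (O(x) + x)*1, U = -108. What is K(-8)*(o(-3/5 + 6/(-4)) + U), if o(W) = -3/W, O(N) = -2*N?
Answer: -5968/7 ≈ -852.57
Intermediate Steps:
K(x) = -x (K(x) = (-2*x + x)*1 = -x*1 = -x)
K(-8)*(o(-3/5 + 6/(-4)) + U) = (-1*(-8))*(-3/(-3/5 + 6/(-4)) - 108) = 8*(-3/(-3*1/5 + 6*(-1/4)) - 108) = 8*(-3/(-3/5 - 3/2) - 108) = 8*(-3/(-21/10) - 108) = 8*(-3*(-10/21) - 108) = 8*(10/7 - 108) = 8*(-746/7) = -5968/7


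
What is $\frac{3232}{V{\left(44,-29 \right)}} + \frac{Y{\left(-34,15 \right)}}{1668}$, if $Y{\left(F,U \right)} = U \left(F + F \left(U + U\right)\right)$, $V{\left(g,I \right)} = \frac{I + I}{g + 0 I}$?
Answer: $- \frac{19843327}{8062} \approx -2461.3$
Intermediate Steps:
$V{\left(g,I \right)} = \frac{2 I}{g}$ ($V{\left(g,I \right)} = \frac{2 I}{g + 0} = \frac{2 I}{g}$)
$Y{\left(F,U \right)} = U \left(F + 2 F U\right)$ ($Y{\left(F,U \right)} = U \left(F + F 2 U\right) = U \left(F + 2 F U\right)$)
$\frac{3232}{V{\left(44,-29 \right)}} + \frac{Y{\left(-34,15 \right)}}{1668} = \frac{3232}{2 \left(-29\right) \frac{1}{44}} + \frac{\left(-34\right) 15 \left(1 + 2 \cdot 15\right)}{1668} = \frac{3232}{2 \left(-29\right) \frac{1}{44}} + \left(-34\right) 15 \left(1 + 30\right) \frac{1}{1668} = \frac{3232}{- \frac{29}{22}} + \left(-34\right) 15 \cdot 31 \cdot \frac{1}{1668} = 3232 \left(- \frac{22}{29}\right) - \frac{2635}{278} = - \frac{71104}{29} - \frac{2635}{278} = - \frac{19843327}{8062}$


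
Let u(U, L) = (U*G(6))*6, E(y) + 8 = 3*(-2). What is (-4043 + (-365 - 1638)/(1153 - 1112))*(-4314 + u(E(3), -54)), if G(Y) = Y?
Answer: 808296588/41 ≈ 1.9715e+7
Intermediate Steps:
E(y) = -14 (E(y) = -8 + 3*(-2) = -8 - 6 = -14)
u(U, L) = 36*U (u(U, L) = (U*6)*6 = (6*U)*6 = 36*U)
(-4043 + (-365 - 1638)/(1153 - 1112))*(-4314 + u(E(3), -54)) = (-4043 + (-365 - 1638)/(1153 - 1112))*(-4314 + 36*(-14)) = (-4043 - 2003/41)*(-4314 - 504) = (-4043 - 2003*1/41)*(-4818) = (-4043 - 2003/41)*(-4818) = -167766/41*(-4818) = 808296588/41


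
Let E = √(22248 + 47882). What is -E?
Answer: -√70130 ≈ -264.82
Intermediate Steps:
E = √70130 ≈ 264.82
-E = -√70130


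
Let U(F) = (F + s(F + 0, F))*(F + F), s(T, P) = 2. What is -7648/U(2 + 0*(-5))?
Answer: -478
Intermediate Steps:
U(F) = 2*F*(2 + F) (U(F) = (F + 2)*(F + F) = (2 + F)*(2*F) = 2*F*(2 + F))
-7648/U(2 + 0*(-5)) = -7648*1/(2*(2 + 0*(-5))*(2 + (2 + 0*(-5)))) = -7648*1/(2*(2 + 0)*(2 + (2 + 0))) = -7648*1/(4*(2 + 2)) = -7648/(2*2*4) = -7648/16 = -7648*1/16 = -478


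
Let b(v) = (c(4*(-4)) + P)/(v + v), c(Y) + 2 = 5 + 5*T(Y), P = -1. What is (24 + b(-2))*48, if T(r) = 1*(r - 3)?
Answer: 2268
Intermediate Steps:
T(r) = -3 + r (T(r) = 1*(-3 + r) = -3 + r)
c(Y) = -12 + 5*Y (c(Y) = -2 + (5 + 5*(-3 + Y)) = -2 + (5 + (-15 + 5*Y)) = -2 + (-10 + 5*Y) = -12 + 5*Y)
b(v) = -93/(2*v) (b(v) = ((-12 + 5*(4*(-4))) - 1)/(v + v) = ((-12 + 5*(-16)) - 1)/((2*v)) = ((-12 - 80) - 1)*(1/(2*v)) = (-92 - 1)*(1/(2*v)) = -93/(2*v))
(24 + b(-2))*48 = (24 - 93/2/(-2))*48 = (24 - 93/2*(-1/2))*48 = (24 + 93/4)*48 = (189/4)*48 = 2268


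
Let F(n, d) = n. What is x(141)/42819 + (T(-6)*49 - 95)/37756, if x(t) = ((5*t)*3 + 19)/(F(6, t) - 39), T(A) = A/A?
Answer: -6616843/2425011246 ≈ -0.0027286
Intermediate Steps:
T(A) = 1
x(t) = -19/33 - 5*t/11 (x(t) = ((5*t)*3 + 19)/(6 - 39) = (15*t + 19)/(-33) = (19 + 15*t)*(-1/33) = -19/33 - 5*t/11)
x(141)/42819 + (T(-6)*49 - 95)/37756 = (-19/33 - 5/11*141)/42819 + (1*49 - 95)/37756 = (-19/33 - 705/11)*(1/42819) + (49 - 95)*(1/37756) = -194/3*1/42819 - 46*1/37756 = -194/128457 - 23/18878 = -6616843/2425011246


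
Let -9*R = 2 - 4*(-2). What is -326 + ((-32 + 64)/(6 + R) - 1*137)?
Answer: -5021/11 ≈ -456.45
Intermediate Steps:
R = -10/9 (R = -(2 - 4*(-2))/9 = -(2 + 8)/9 = -⅑*10 = -10/9 ≈ -1.1111)
-326 + ((-32 + 64)/(6 + R) - 1*137) = -326 + ((-32 + 64)/(6 - 10/9) - 1*137) = -326 + (32/(44/9) - 137) = -326 + (32*(9/44) - 137) = -326 + (72/11 - 137) = -326 - 1435/11 = -5021/11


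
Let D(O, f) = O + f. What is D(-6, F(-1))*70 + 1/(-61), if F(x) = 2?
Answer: -17081/61 ≈ -280.02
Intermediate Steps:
D(-6, F(-1))*70 + 1/(-61) = (-6 + 2)*70 + 1/(-61) = -4*70 - 1/61 = -280 - 1/61 = -17081/61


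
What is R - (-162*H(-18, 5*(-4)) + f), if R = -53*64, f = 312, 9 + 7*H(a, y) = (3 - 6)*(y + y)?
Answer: -7946/7 ≈ -1135.1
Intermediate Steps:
H(a, y) = -9/7 - 6*y/7 (H(a, y) = -9/7 + ((3 - 6)*(y + y))/7 = -9/7 + (-6*y)/7 = -9/7 - 6*y/7)
R = -3392
R - (-162*H(-18, 5*(-4)) + f) = -3392 - (-162*(-9/7 - 30*(-4)/7) + 312) = -3392 - (-162*(-9/7 - 6/7*(-20)) + 312) = -3392 - (-162*(-9/7 + 120/7) + 312) = -3392 - (-162*111/7 + 312) = -3392 - (-17982/7 + 312) = -3392 - 1*(-15798/7) = -3392 + 15798/7 = -7946/7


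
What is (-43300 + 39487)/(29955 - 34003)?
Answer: 3813/4048 ≈ 0.94195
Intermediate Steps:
(-43300 + 39487)/(29955 - 34003) = -3813/(-4048) = -3813*(-1/4048) = 3813/4048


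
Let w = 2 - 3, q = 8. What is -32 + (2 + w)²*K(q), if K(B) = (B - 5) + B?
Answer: -21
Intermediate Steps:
w = -1
K(B) = -5 + 2*B (K(B) = (-5 + B) + B = -5 + 2*B)
-32 + (2 + w)²*K(q) = -32 + (2 - 1)²*(-5 + 2*8) = -32 + 1²*(-5 + 16) = -32 + 1*11 = -32 + 11 = -21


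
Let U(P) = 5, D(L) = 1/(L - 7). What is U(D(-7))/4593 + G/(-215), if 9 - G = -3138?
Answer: -14453096/987495 ≈ -14.636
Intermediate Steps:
D(L) = 1/(-7 + L)
G = 3147 (G = 9 - 1*(-3138) = 9 + 3138 = 3147)
U(D(-7))/4593 + G/(-215) = 5/4593 + 3147/(-215) = 5*(1/4593) + 3147*(-1/215) = 5/4593 - 3147/215 = -14453096/987495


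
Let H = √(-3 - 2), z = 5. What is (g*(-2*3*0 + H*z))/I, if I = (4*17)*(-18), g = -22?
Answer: 55*I*√5/612 ≈ 0.20095*I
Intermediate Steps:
H = I*√5 (H = √(-5) = I*√5 ≈ 2.2361*I)
I = -1224 (I = 68*(-18) = -1224)
(g*(-2*3*0 + H*z))/I = -22*(-2*3*0 + (I*√5)*5)/(-1224) = -22*(-6*0 + 5*I*√5)*(-1/1224) = -22*(0 + 5*I*√5)*(-1/1224) = -110*I*√5*(-1/1224) = 55*I*√5/612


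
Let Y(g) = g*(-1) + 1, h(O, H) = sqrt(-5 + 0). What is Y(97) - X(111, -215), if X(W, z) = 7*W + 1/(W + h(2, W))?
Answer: (-873*sqrt(5) + 96904*I)/(sqrt(5) - 111*I) ≈ -873.01 + 0.00018142*I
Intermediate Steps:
h(O, H) = I*sqrt(5) (h(O, H) = sqrt(-5) = I*sqrt(5))
Y(g) = 1 - g (Y(g) = -g + 1 = 1 - g)
X(W, z) = 1/(W + I*sqrt(5)) + 7*W (X(W, z) = 7*W + 1/(W + I*sqrt(5)) = 1/(W + I*sqrt(5)) + 7*W)
Y(97) - X(111, -215) = (1 - 1*97) - (1 + 7*111**2 + 7*I*111*sqrt(5))/(111 + I*sqrt(5)) = (1 - 97) - (1 + 7*12321 + 777*I*sqrt(5))/(111 + I*sqrt(5)) = -96 - (1 + 86247 + 777*I*sqrt(5))/(111 + I*sqrt(5)) = -96 - (86248 + 777*I*sqrt(5))/(111 + I*sqrt(5))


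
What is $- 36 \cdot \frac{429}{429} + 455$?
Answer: $419$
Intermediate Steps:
$- 36 \cdot \frac{429}{429} + 455 = - 36 \cdot 429 \cdot \frac{1}{429} + 455 = \left(-36\right) 1 + 455 = -36 + 455 = 419$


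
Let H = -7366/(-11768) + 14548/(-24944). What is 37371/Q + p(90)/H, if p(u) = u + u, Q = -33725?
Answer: 618566696237/146804925 ≈ 4213.5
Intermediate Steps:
p(u) = 2*u
H = 195885/4586578 (H = -7366*(-1/11768) + 14548*(-1/24944) = 3683/5884 - 3637/6236 = 195885/4586578 ≈ 0.042708)
37371/Q + p(90)/H = 37371/(-33725) + (2*90)/(195885/4586578) = 37371*(-1/33725) + 180*(4586578/195885) = -37371/33725 + 18346312/4353 = 618566696237/146804925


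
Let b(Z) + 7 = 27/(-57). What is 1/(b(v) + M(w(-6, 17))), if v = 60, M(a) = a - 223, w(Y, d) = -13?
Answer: -19/4626 ≈ -0.0041072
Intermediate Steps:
M(a) = -223 + a
b(Z) = -142/19 (b(Z) = -7 + 27/(-57) = -7 + 27*(-1/57) = -7 - 9/19 = -142/19)
1/(b(v) + M(w(-6, 17))) = 1/(-142/19 + (-223 - 13)) = 1/(-142/19 - 236) = 1/(-4626/19) = -19/4626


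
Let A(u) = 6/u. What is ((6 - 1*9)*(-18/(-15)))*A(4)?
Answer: -27/5 ≈ -5.4000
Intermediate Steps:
((6 - 1*9)*(-18/(-15)))*A(4) = ((6 - 1*9)*(-18/(-15)))*(6/4) = ((6 - 9)*(-18*(-1/15)))*(6*(¼)) = -3*6/5*(3/2) = -18/5*3/2 = -27/5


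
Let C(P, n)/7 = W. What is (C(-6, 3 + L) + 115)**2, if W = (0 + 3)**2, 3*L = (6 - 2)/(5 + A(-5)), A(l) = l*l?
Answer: 31684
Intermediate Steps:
A(l) = l**2
L = 2/45 (L = ((6 - 2)/(5 + (-5)**2))/3 = (4/(5 + 25))/3 = (4/30)/3 = (4*(1/30))/3 = (1/3)*(2/15) = 2/45 ≈ 0.044444)
W = 9 (W = 3**2 = 9)
C(P, n) = 63 (C(P, n) = 7*9 = 63)
(C(-6, 3 + L) + 115)**2 = (63 + 115)**2 = 178**2 = 31684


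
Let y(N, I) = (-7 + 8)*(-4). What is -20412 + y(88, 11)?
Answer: -20416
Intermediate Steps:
y(N, I) = -4 (y(N, I) = 1*(-4) = -4)
-20412 + y(88, 11) = -20412 - 4 = -20416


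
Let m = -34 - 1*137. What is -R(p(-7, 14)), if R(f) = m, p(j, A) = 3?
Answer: 171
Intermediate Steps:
m = -171 (m = -34 - 137 = -171)
R(f) = -171
-R(p(-7, 14)) = -1*(-171) = 171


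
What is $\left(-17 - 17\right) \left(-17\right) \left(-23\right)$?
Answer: $-13294$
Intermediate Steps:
$\left(-17 - 17\right) \left(-17\right) \left(-23\right) = \left(-34\right) \left(-17\right) \left(-23\right) = 578 \left(-23\right) = -13294$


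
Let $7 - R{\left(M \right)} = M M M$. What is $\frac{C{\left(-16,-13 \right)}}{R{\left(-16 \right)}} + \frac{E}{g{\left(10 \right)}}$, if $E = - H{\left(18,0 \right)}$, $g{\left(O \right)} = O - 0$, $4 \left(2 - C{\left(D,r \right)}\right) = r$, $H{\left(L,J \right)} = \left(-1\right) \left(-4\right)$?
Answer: $- \frac{32719}{82060} \approx -0.39872$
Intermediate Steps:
$H{\left(L,J \right)} = 4$
$C{\left(D,r \right)} = 2 - \frac{r}{4}$
$g{\left(O \right)} = O$ ($g{\left(O \right)} = O + 0 = O$)
$R{\left(M \right)} = 7 - M^{3}$ ($R{\left(M \right)} = 7 - M M M = 7 - M^{2} M = 7 - M^{3}$)
$E = -4$ ($E = \left(-1\right) 4 = -4$)
$\frac{C{\left(-16,-13 \right)}}{R{\left(-16 \right)}} + \frac{E}{g{\left(10 \right)}} = \frac{2 - - \frac{13}{4}}{7 - \left(-16\right)^{3}} - \frac{4}{10} = \frac{2 + \frac{13}{4}}{7 - -4096} - \frac{2}{5} = \frac{21}{4 \left(7 + 4096\right)} - \frac{2}{5} = \frac{21}{4 \cdot 4103} - \frac{2}{5} = \frac{21}{4} \cdot \frac{1}{4103} - \frac{2}{5} = \frac{21}{16412} - \frac{2}{5} = - \frac{32719}{82060}$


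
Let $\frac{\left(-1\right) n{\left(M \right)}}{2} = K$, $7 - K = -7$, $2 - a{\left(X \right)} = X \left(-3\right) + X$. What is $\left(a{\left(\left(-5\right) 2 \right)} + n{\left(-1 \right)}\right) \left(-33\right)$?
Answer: $1518$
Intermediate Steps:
$a{\left(X \right)} = 2 + 2 X$ ($a{\left(X \right)} = 2 - \left(X \left(-3\right) + X\right) = 2 - \left(- 3 X + X\right) = 2 - - 2 X = 2 + 2 X$)
$K = 14$ ($K = 7 - -7 = 7 + 7 = 14$)
$n{\left(M \right)} = -28$ ($n{\left(M \right)} = \left(-2\right) 14 = -28$)
$\left(a{\left(\left(-5\right) 2 \right)} + n{\left(-1 \right)}\right) \left(-33\right) = \left(\left(2 + 2 \left(\left(-5\right) 2\right)\right) - 28\right) \left(-33\right) = \left(\left(2 + 2 \left(-10\right)\right) - 28\right) \left(-33\right) = \left(\left(2 - 20\right) - 28\right) \left(-33\right) = \left(-18 - 28\right) \left(-33\right) = \left(-46\right) \left(-33\right) = 1518$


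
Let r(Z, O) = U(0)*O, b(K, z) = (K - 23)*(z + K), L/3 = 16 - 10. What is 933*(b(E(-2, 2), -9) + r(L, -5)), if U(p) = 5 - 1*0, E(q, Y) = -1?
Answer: 200595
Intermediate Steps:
L = 18 (L = 3*(16 - 10) = 3*6 = 18)
b(K, z) = (-23 + K)*(K + z)
U(p) = 5 (U(p) = 5 + 0 = 5)
r(Z, O) = 5*O
933*(b(E(-2, 2), -9) + r(L, -5)) = 933*(((-1)² - 23*(-1) - 23*(-9) - 1*(-9)) + 5*(-5)) = 933*((1 + 23 + 207 + 9) - 25) = 933*(240 - 25) = 933*215 = 200595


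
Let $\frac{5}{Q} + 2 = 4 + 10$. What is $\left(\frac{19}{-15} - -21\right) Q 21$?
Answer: $\frac{518}{3} \approx 172.67$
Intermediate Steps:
$Q = \frac{5}{12}$ ($Q = \frac{5}{-2 + \left(4 + 10\right)} = \frac{5}{-2 + 14} = \frac{5}{12} \approx 0.41667$)
$\left(\frac{19}{-15} - -21\right) Q 21 = \left(\frac{19}{-15} - -21\right) \frac{5}{12} \cdot 21 = \left(19 \left(- \frac{1}{15}\right) + 21\right) \frac{5}{12} \cdot 21 = \left(- \frac{19}{15} + 21\right) \frac{5}{12} \cdot 21 = \frac{296}{15} \cdot \frac{5}{12} \cdot 21 = \frac{74}{9} \cdot 21 = \frac{518}{3}$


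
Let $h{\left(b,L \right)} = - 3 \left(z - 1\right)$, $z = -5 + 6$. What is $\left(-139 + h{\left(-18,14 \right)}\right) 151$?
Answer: $-20989$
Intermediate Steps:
$z = 1$
$h{\left(b,L \right)} = 0$ ($h{\left(b,L \right)} = - 3 \left(1 - 1\right) = \left(-3\right) 0 = 0$)
$\left(-139 + h{\left(-18,14 \right)}\right) 151 = \left(-139 + 0\right) 151 = \left(-139\right) 151 = -20989$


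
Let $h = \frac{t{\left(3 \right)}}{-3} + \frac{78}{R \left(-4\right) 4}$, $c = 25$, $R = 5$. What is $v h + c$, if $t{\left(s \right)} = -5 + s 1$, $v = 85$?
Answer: $- \frac{29}{24} \approx -1.2083$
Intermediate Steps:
$t{\left(s \right)} = -5 + s$
$h = - \frac{37}{120}$ ($h = \frac{-5 + 3}{-3} + \frac{78}{5 \left(-4\right) 4} = \left(-2\right) \left(- \frac{1}{3}\right) + \frac{78}{\left(-20\right) 4} = \frac{2}{3} + \frac{78}{-80} = \frac{2}{3} + 78 \left(- \frac{1}{80}\right) = \frac{2}{3} - \frac{39}{40} = - \frac{37}{120} \approx -0.30833$)
$v h + c = 85 \left(- \frac{37}{120}\right) + 25 = - \frac{629}{24} + 25 = - \frac{29}{24}$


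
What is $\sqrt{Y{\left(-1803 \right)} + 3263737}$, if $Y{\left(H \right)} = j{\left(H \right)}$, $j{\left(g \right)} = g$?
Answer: $\sqrt{3261934} \approx 1806.1$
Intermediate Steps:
$Y{\left(H \right)} = H$
$\sqrt{Y{\left(-1803 \right)} + 3263737} = \sqrt{-1803 + 3263737} = \sqrt{3261934}$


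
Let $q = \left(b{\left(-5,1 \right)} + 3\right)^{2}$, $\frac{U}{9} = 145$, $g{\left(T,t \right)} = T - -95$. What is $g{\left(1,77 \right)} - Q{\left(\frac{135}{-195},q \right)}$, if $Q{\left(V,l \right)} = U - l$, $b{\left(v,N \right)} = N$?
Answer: $-1193$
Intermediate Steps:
$g{\left(T,t \right)} = 95 + T$ ($g{\left(T,t \right)} = T + 95 = 95 + T$)
$U = 1305$ ($U = 9 \cdot 145 = 1305$)
$q = 16$ ($q = \left(1 + 3\right)^{2} = 4^{2} = 16$)
$Q{\left(V,l \right)} = 1305 - l$
$g{\left(1,77 \right)} - Q{\left(\frac{135}{-195},q \right)} = \left(95 + 1\right) - \left(1305 - 16\right) = 96 - \left(1305 - 16\right) = 96 - 1289 = -1193$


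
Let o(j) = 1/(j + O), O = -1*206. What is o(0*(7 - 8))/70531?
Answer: -1/14529386 ≈ -6.8826e-8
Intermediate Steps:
O = -206
o(j) = 1/(-206 + j) (o(j) = 1/(j - 206) = 1/(-206 + j))
o(0*(7 - 8))/70531 = 1/(-206 + 0*(7 - 8)*70531) = (1/70531)/(-206 + 0*(-1)) = (1/70531)/(-206 + 0) = (1/70531)/(-206) = -1/206*1/70531 = -1/14529386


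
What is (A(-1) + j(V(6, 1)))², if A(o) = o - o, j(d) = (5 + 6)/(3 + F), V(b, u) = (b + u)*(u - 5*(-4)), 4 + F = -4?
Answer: 121/25 ≈ 4.8400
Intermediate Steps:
F = -8 (F = -4 - 4 = -8)
V(b, u) = (20 + u)*(b + u) (V(b, u) = (b + u)*(u + 20) = (b + u)*(20 + u) = (20 + u)*(b + u))
j(d) = -11/5 (j(d) = (5 + 6)/(3 - 8) = 11/(-5) = 11*(-⅕) = -11/5)
A(o) = 0
(A(-1) + j(V(6, 1)))² = (0 - 11/5)² = (-11/5)² = 121/25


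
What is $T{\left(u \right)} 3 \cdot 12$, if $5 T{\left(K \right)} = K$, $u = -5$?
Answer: $-36$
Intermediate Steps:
$T{\left(K \right)} = \frac{K}{5}$
$T{\left(u \right)} 3 \cdot 12 = \frac{1}{5} \left(-5\right) 3 \cdot 12 = \left(-1\right) 3 \cdot 12 = \left(-3\right) 12 = -36$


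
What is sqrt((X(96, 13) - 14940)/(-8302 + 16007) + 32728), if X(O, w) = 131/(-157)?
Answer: sqrt(47889281921624765)/1209685 ≈ 180.90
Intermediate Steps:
X(O, w) = -131/157 (X(O, w) = 131*(-1/157) = -131/157)
sqrt((X(96, 13) - 14940)/(-8302 + 16007) + 32728) = sqrt((-131/157 - 14940)/(-8302 + 16007) + 32728) = sqrt(-2345711/157/7705 + 32728) = sqrt(-2345711/157*1/7705 + 32728) = sqrt(-2345711/1209685 + 32728) = sqrt(39588224969/1209685) = sqrt(47889281921624765)/1209685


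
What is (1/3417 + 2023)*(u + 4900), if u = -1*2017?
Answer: 6643000912/1139 ≈ 5.8323e+6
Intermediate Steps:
u = -2017
(1/3417 + 2023)*(u + 4900) = (1/3417 + 2023)*(-2017 + 4900) = (1/3417 + 2023)*2883 = (6912592/3417)*2883 = 6643000912/1139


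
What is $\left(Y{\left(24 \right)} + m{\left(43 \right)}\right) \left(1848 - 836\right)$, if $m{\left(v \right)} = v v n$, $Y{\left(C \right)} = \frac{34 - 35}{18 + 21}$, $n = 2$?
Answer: $\frac{145951652}{39} \approx 3.7424 \cdot 10^{6}$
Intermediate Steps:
$Y{\left(C \right)} = - \frac{1}{39}$
$m{\left(v \right)} = 2 v^{2}$ ($m{\left(v \right)} = v v 2 = v 2 v = 2 v^{2}$)
$\left(Y{\left(24 \right)} + m{\left(43 \right)}\right) \left(1848 - 836\right) = \left(- \frac{1}{39} + 2 \cdot 43^{2}\right) \left(1848 - 836\right) = \left(- \frac{1}{39} + 2 \cdot 1849\right) 1012 = \left(- \frac{1}{39} + 3698\right) 1012 = \frac{144221}{39} \cdot 1012 = \frac{145951652}{39}$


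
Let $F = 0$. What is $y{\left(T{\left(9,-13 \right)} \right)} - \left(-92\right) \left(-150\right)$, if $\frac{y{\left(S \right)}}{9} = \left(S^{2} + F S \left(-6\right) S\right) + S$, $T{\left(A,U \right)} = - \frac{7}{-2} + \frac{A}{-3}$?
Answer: $- \frac{55173}{4} \approx -13793.0$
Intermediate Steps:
$T{\left(A,U \right)} = \frac{7}{2} - \frac{A}{3}$ ($T{\left(A,U \right)} = \left(-7\right) \left(- \frac{1}{2}\right) + A \left(- \frac{1}{3}\right) = \frac{7}{2} - \frac{A}{3}$)
$y{\left(S \right)} = 9 S + 9 S^{2}$ ($y{\left(S \right)} = 9 \left(\left(S^{2} + 0 S \left(-6\right) S\right) + S\right) = 9 \left(\left(S^{2} + 0 \left(-6\right) S\right) + S\right) = 9 \left(\left(S^{2} + 0 S\right) + S\right) = 9 \left(\left(S^{2} + 0\right) + S\right) = 9 \left(S^{2} + S\right) = 9 \left(S + S^{2}\right) = 9 S + 9 S^{2}$)
$y{\left(T{\left(9,-13 \right)} \right)} - \left(-92\right) \left(-150\right) = 9 \left(\frac{7}{2} - 3\right) \left(1 + \left(\frac{7}{2} - 3\right)\right) - \left(-92\right) \left(-150\right) = 9 \left(\frac{7}{2} - 3\right) \left(1 + \left(\frac{7}{2} - 3\right)\right) - 13800 = 9 \cdot \frac{1}{2} \left(1 + \frac{1}{2}\right) - 13800 = 9 \cdot \frac{1}{2} \cdot \frac{3}{2} - 13800 = \frac{27}{4} - 13800 = - \frac{55173}{4}$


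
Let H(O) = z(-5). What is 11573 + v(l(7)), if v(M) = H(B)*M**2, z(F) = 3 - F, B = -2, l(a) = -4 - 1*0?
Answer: 11701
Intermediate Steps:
l(a) = -4 (l(a) = -4 + 0 = -4)
H(O) = 8 (H(O) = 3 - 1*(-5) = 3 + 5 = 8)
v(M) = 8*M**2
11573 + v(l(7)) = 11573 + 8*(-4)**2 = 11573 + 8*16 = 11573 + 128 = 11701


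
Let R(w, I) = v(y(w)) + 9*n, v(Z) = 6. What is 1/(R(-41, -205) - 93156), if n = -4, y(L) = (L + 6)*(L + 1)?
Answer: -1/93186 ≈ -1.0731e-5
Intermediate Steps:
y(L) = (1 + L)*(6 + L) (y(L) = (6 + L)*(1 + L) = (1 + L)*(6 + L))
R(w, I) = -30 (R(w, I) = 6 + 9*(-4) = 6 - 36 = -30)
1/(R(-41, -205) - 93156) = 1/(-30 - 93156) = 1/(-93186) = -1/93186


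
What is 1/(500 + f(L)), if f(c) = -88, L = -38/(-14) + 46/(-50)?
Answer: 1/412 ≈ 0.0024272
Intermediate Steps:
L = 314/175 (L = -38*(-1/14) + 46*(-1/50) = 19/7 - 23/25 = 314/175 ≈ 1.7943)
1/(500 + f(L)) = 1/(500 - 88) = 1/412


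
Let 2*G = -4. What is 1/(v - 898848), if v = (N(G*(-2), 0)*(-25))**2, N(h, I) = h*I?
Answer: -1/898848 ≈ -1.1125e-6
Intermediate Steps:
G = -2 (G = (1/2)*(-4) = -2)
N(h, I) = I*h
v = 0 (v = ((0*(-2*(-2)))*(-25))**2 = ((0*4)*(-25))**2 = (0*(-25))**2 = 0**2 = 0)
1/(v - 898848) = 1/(0 - 898848) = 1/(-898848) = -1/898848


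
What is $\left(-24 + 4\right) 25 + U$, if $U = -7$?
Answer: $-507$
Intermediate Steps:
$\left(-24 + 4\right) 25 + U = \left(-24 + 4\right) 25 - 7 = \left(-20\right) 25 - 7 = -500 - 7 = -507$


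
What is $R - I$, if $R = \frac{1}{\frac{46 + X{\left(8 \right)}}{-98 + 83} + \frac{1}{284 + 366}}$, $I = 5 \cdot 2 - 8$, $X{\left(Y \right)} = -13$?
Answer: $- \frac{3508}{1429} \approx -2.4549$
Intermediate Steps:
$I = 2$ ($I = 10 - 8 = 2$)
$R = - \frac{650}{1429}$ ($R = \frac{1}{\frac{46 - 13}{-98 + 83} + \frac{1}{284 + 366}} = \frac{1}{\frac{33}{-15} + \frac{1}{650}} = \frac{1}{33 \left(- \frac{1}{15}\right) + \frac{1}{650}} = \frac{1}{- \frac{11}{5} + \frac{1}{650}} = \frac{1}{- \frac{1429}{650}} = - \frac{650}{1429} \approx -0.45486$)
$R - I = - \frac{650}{1429} - 2 = - \frac{3508}{1429}$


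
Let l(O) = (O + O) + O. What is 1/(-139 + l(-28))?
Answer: -1/223 ≈ -0.0044843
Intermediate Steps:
l(O) = 3*O (l(O) = 2*O + O = 3*O)
1/(-139 + l(-28)) = 1/(-139 + 3*(-28)) = 1/(-139 - 84) = 1/(-223) = -1/223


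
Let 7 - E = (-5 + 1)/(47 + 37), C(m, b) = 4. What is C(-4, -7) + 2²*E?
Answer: 676/21 ≈ 32.190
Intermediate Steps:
E = 148/21 (E = 7 - (-5 + 1)/(47 + 37) = 7 - (-4)/84 = 7 - 1*(-1/21) = 7 + 1/21 = 148/21 ≈ 7.0476)
C(-4, -7) + 2²*E = 4 + 2²*(148/21) = 4 + 4*(148/21) = 4 + 592/21 = 676/21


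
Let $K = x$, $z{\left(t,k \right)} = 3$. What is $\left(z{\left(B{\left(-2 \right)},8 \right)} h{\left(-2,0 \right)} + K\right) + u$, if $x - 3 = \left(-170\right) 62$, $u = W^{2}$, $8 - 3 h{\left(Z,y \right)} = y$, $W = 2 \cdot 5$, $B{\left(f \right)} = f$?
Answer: $-10429$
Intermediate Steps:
$W = 10$
$h{\left(Z,y \right)} = \frac{8}{3} - \frac{y}{3}$
$u = 100$ ($u = 10^{2} = 100$)
$x = -10537$ ($x = 3 - 10540 = -10537$)
$K = -10537$
$\left(z{\left(B{\left(-2 \right)},8 \right)} h{\left(-2,0 \right)} + K\right) + u = \left(3 \left(\frac{8}{3} - 0\right) - 10537\right) + 100 = \left(3 \left(\frac{8}{3} + 0\right) - 10537\right) + 100 = \left(3 \cdot \frac{8}{3} - 10537\right) + 100 = \left(8 - 10537\right) + 100 = -10529 + 100 = -10429$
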